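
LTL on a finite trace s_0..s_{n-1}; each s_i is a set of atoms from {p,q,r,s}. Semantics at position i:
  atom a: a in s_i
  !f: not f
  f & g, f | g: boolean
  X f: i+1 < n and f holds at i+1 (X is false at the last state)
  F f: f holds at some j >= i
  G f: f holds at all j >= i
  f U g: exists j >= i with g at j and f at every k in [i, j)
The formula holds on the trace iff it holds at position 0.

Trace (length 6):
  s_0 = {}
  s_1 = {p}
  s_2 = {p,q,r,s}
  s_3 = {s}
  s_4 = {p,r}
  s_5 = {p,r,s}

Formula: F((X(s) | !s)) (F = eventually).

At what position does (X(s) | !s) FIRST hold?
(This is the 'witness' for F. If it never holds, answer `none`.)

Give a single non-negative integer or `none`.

Answer: 0

Derivation:
s_0={}: (X(s) | !s)=True X(s)=False s=False !s=True
s_1={p}: (X(s) | !s)=True X(s)=True s=False !s=True
s_2={p,q,r,s}: (X(s) | !s)=True X(s)=True s=True !s=False
s_3={s}: (X(s) | !s)=False X(s)=False s=True !s=False
s_4={p,r}: (X(s) | !s)=True X(s)=True s=False !s=True
s_5={p,r,s}: (X(s) | !s)=False X(s)=False s=True !s=False
F((X(s) | !s)) holds; first witness at position 0.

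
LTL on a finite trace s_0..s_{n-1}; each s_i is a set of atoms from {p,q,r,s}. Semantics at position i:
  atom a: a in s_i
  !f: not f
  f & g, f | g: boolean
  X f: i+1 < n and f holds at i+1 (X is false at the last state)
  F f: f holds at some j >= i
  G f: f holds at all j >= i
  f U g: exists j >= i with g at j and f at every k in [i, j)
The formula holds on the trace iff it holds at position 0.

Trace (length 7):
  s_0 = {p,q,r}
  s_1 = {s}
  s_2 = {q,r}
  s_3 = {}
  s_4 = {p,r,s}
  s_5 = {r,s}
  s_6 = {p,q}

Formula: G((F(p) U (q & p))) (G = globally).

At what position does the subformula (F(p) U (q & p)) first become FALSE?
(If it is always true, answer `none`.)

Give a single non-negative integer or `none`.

s_0={p,q,r}: (F(p) U (q & p))=True F(p)=True p=True (q & p)=True q=True
s_1={s}: (F(p) U (q & p))=True F(p)=True p=False (q & p)=False q=False
s_2={q,r}: (F(p) U (q & p))=True F(p)=True p=False (q & p)=False q=True
s_3={}: (F(p) U (q & p))=True F(p)=True p=False (q & p)=False q=False
s_4={p,r,s}: (F(p) U (q & p))=True F(p)=True p=True (q & p)=False q=False
s_5={r,s}: (F(p) U (q & p))=True F(p)=True p=False (q & p)=False q=False
s_6={p,q}: (F(p) U (q & p))=True F(p)=True p=True (q & p)=True q=True
G((F(p) U (q & p))) holds globally = True
No violation — formula holds at every position.

Answer: none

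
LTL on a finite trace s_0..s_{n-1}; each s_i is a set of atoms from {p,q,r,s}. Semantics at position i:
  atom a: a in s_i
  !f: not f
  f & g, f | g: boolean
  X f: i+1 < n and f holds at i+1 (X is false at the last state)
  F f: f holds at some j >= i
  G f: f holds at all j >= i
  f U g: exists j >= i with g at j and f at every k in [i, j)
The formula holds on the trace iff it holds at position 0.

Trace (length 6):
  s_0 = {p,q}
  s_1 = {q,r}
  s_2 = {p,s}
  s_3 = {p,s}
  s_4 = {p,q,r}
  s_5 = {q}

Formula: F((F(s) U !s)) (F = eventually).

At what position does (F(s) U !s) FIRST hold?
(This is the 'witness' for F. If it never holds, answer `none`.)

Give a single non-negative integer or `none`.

s_0={p,q}: (F(s) U !s)=True F(s)=True s=False !s=True
s_1={q,r}: (F(s) U !s)=True F(s)=True s=False !s=True
s_2={p,s}: (F(s) U !s)=True F(s)=True s=True !s=False
s_3={p,s}: (F(s) U !s)=True F(s)=True s=True !s=False
s_4={p,q,r}: (F(s) U !s)=True F(s)=False s=False !s=True
s_5={q}: (F(s) U !s)=True F(s)=False s=False !s=True
F((F(s) U !s)) holds; first witness at position 0.

Answer: 0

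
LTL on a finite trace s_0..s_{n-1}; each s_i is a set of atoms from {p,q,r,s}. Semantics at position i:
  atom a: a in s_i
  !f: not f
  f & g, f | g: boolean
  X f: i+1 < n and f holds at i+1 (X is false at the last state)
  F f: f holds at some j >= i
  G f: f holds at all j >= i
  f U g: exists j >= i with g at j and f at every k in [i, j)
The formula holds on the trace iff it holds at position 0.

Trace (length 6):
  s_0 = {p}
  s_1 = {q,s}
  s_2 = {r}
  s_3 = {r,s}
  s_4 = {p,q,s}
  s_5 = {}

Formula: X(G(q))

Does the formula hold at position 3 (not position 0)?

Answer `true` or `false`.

Answer: false

Derivation:
s_0={p}: X(G(q))=False G(q)=False q=False
s_1={q,s}: X(G(q))=False G(q)=False q=True
s_2={r}: X(G(q))=False G(q)=False q=False
s_3={r,s}: X(G(q))=False G(q)=False q=False
s_4={p,q,s}: X(G(q))=False G(q)=False q=True
s_5={}: X(G(q))=False G(q)=False q=False
Evaluating at position 3: result = False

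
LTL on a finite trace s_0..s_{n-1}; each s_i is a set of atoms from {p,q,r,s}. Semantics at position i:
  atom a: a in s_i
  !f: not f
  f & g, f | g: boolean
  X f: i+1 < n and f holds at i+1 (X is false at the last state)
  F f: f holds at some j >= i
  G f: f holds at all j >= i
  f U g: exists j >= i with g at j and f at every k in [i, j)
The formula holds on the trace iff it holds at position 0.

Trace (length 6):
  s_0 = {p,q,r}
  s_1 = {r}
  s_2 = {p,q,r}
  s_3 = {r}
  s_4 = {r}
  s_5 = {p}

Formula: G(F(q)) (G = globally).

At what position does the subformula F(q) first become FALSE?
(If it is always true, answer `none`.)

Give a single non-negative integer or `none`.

Answer: 3

Derivation:
s_0={p,q,r}: F(q)=True q=True
s_1={r}: F(q)=True q=False
s_2={p,q,r}: F(q)=True q=True
s_3={r}: F(q)=False q=False
s_4={r}: F(q)=False q=False
s_5={p}: F(q)=False q=False
G(F(q)) holds globally = False
First violation at position 3.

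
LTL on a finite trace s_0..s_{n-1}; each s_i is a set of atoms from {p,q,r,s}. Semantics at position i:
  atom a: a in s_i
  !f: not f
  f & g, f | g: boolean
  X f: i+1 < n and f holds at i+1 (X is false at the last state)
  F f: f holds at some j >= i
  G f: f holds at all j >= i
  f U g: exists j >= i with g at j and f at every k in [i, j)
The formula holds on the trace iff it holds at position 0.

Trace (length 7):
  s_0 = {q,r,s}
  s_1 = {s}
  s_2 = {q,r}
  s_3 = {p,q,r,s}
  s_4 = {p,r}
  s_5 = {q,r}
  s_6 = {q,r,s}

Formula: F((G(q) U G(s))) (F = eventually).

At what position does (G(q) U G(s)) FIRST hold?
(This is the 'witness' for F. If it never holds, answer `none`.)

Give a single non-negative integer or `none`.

s_0={q,r,s}: (G(q) U G(s))=False G(q)=False q=True G(s)=False s=True
s_1={s}: (G(q) U G(s))=False G(q)=False q=False G(s)=False s=True
s_2={q,r}: (G(q) U G(s))=False G(q)=False q=True G(s)=False s=False
s_3={p,q,r,s}: (G(q) U G(s))=False G(q)=False q=True G(s)=False s=True
s_4={p,r}: (G(q) U G(s))=False G(q)=False q=False G(s)=False s=False
s_5={q,r}: (G(q) U G(s))=True G(q)=True q=True G(s)=False s=False
s_6={q,r,s}: (G(q) U G(s))=True G(q)=True q=True G(s)=True s=True
F((G(q) U G(s))) holds; first witness at position 5.

Answer: 5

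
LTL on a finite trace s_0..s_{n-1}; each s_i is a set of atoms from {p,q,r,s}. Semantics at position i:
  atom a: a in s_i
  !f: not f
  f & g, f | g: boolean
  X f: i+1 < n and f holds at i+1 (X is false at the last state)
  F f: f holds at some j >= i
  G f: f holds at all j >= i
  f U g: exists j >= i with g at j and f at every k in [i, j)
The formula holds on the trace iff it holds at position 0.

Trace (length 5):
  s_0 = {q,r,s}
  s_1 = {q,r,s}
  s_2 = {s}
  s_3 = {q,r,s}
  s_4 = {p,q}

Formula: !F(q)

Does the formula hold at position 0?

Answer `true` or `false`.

Answer: false

Derivation:
s_0={q,r,s}: !F(q)=False F(q)=True q=True
s_1={q,r,s}: !F(q)=False F(q)=True q=True
s_2={s}: !F(q)=False F(q)=True q=False
s_3={q,r,s}: !F(q)=False F(q)=True q=True
s_4={p,q}: !F(q)=False F(q)=True q=True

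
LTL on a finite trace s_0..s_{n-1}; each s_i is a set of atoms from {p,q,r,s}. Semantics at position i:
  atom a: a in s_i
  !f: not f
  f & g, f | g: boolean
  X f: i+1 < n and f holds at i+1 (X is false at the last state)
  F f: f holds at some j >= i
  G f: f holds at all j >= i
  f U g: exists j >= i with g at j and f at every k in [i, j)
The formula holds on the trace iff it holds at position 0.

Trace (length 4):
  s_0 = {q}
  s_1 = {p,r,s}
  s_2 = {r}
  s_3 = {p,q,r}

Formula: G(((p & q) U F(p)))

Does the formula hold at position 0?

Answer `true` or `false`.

Answer: true

Derivation:
s_0={q}: G(((p & q) U F(p)))=True ((p & q) U F(p))=True (p & q)=False p=False q=True F(p)=True
s_1={p,r,s}: G(((p & q) U F(p)))=True ((p & q) U F(p))=True (p & q)=False p=True q=False F(p)=True
s_2={r}: G(((p & q) U F(p)))=True ((p & q) U F(p))=True (p & q)=False p=False q=False F(p)=True
s_3={p,q,r}: G(((p & q) U F(p)))=True ((p & q) U F(p))=True (p & q)=True p=True q=True F(p)=True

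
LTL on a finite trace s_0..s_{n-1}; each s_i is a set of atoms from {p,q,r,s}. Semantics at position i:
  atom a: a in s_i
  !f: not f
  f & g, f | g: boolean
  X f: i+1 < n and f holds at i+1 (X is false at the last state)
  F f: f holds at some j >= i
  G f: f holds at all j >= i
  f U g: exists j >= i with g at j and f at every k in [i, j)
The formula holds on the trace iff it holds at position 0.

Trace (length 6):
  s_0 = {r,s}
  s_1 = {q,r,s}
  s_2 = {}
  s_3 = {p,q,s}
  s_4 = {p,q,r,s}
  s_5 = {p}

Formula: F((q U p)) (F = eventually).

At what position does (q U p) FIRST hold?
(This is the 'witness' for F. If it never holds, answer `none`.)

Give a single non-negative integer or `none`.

Answer: 3

Derivation:
s_0={r,s}: (q U p)=False q=False p=False
s_1={q,r,s}: (q U p)=False q=True p=False
s_2={}: (q U p)=False q=False p=False
s_3={p,q,s}: (q U p)=True q=True p=True
s_4={p,q,r,s}: (q U p)=True q=True p=True
s_5={p}: (q U p)=True q=False p=True
F((q U p)) holds; first witness at position 3.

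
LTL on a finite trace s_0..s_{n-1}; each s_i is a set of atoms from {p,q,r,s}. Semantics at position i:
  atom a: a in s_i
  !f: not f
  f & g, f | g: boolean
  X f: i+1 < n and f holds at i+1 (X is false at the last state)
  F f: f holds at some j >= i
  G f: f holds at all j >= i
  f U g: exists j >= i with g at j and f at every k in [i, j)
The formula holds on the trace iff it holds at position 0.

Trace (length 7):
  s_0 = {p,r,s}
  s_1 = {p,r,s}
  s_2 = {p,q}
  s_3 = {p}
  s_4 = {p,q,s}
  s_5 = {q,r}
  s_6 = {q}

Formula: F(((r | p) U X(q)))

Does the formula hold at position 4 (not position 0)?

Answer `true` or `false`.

s_0={p,r,s}: F(((r | p) U X(q)))=True ((r | p) U X(q))=True (r | p)=True r=True p=True X(q)=False q=False
s_1={p,r,s}: F(((r | p) U X(q)))=True ((r | p) U X(q))=True (r | p)=True r=True p=True X(q)=True q=False
s_2={p,q}: F(((r | p) U X(q)))=True ((r | p) U X(q))=True (r | p)=True r=False p=True X(q)=False q=True
s_3={p}: F(((r | p) U X(q)))=True ((r | p) U X(q))=True (r | p)=True r=False p=True X(q)=True q=False
s_4={p,q,s}: F(((r | p) U X(q)))=True ((r | p) U X(q))=True (r | p)=True r=False p=True X(q)=True q=True
s_5={q,r}: F(((r | p) U X(q)))=True ((r | p) U X(q))=True (r | p)=True r=True p=False X(q)=True q=True
s_6={q}: F(((r | p) U X(q)))=False ((r | p) U X(q))=False (r | p)=False r=False p=False X(q)=False q=True
Evaluating at position 4: result = True

Answer: true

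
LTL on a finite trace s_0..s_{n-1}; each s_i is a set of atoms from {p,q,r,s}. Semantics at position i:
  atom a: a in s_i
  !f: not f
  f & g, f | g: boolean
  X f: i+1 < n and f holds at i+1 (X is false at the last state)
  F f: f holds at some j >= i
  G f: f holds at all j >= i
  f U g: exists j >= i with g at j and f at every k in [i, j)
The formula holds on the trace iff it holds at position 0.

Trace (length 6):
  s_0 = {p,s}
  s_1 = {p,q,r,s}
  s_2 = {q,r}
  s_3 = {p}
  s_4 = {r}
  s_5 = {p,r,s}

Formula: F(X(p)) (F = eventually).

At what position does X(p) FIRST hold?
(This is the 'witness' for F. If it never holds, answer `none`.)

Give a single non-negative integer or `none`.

s_0={p,s}: X(p)=True p=True
s_1={p,q,r,s}: X(p)=False p=True
s_2={q,r}: X(p)=True p=False
s_3={p}: X(p)=False p=True
s_4={r}: X(p)=True p=False
s_5={p,r,s}: X(p)=False p=True
F(X(p)) holds; first witness at position 0.

Answer: 0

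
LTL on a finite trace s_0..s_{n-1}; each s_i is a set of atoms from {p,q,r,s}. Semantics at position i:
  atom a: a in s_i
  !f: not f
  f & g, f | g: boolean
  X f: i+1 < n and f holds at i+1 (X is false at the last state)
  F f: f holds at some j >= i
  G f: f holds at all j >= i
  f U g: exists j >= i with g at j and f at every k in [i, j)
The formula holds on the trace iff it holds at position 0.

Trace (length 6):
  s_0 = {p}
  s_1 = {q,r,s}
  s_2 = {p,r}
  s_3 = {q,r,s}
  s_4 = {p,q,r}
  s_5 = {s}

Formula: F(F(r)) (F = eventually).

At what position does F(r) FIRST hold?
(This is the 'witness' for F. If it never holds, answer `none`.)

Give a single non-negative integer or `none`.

Answer: 0

Derivation:
s_0={p}: F(r)=True r=False
s_1={q,r,s}: F(r)=True r=True
s_2={p,r}: F(r)=True r=True
s_3={q,r,s}: F(r)=True r=True
s_4={p,q,r}: F(r)=True r=True
s_5={s}: F(r)=False r=False
F(F(r)) holds; first witness at position 0.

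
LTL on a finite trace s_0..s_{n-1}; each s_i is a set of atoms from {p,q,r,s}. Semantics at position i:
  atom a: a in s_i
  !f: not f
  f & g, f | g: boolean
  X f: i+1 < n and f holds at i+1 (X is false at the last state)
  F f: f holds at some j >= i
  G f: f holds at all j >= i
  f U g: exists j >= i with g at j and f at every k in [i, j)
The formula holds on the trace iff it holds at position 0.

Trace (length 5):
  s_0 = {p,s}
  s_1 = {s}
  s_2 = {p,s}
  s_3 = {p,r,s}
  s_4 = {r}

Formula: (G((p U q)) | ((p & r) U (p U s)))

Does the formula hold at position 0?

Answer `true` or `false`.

s_0={p,s}: (G((p U q)) | ((p & r) U (p U s)))=True G((p U q))=False (p U q)=False p=True q=False ((p & r) U (p U s))=True (p & r)=False r=False (p U s)=True s=True
s_1={s}: (G((p U q)) | ((p & r) U (p U s)))=True G((p U q))=False (p U q)=False p=False q=False ((p & r) U (p U s))=True (p & r)=False r=False (p U s)=True s=True
s_2={p,s}: (G((p U q)) | ((p & r) U (p U s)))=True G((p U q))=False (p U q)=False p=True q=False ((p & r) U (p U s))=True (p & r)=False r=False (p U s)=True s=True
s_3={p,r,s}: (G((p U q)) | ((p & r) U (p U s)))=True G((p U q))=False (p U q)=False p=True q=False ((p & r) U (p U s))=True (p & r)=True r=True (p U s)=True s=True
s_4={r}: (G((p U q)) | ((p & r) U (p U s)))=False G((p U q))=False (p U q)=False p=False q=False ((p & r) U (p U s))=False (p & r)=False r=True (p U s)=False s=False

Answer: true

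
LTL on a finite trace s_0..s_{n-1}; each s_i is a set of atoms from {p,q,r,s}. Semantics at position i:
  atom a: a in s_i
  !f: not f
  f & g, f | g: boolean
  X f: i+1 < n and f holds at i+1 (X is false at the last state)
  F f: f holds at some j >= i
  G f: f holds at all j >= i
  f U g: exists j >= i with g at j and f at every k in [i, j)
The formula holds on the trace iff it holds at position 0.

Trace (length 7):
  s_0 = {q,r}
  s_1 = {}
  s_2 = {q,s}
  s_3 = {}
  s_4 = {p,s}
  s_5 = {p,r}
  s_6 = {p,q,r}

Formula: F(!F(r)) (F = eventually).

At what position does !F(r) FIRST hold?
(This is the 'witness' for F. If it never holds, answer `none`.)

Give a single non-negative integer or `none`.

Answer: none

Derivation:
s_0={q,r}: !F(r)=False F(r)=True r=True
s_1={}: !F(r)=False F(r)=True r=False
s_2={q,s}: !F(r)=False F(r)=True r=False
s_3={}: !F(r)=False F(r)=True r=False
s_4={p,s}: !F(r)=False F(r)=True r=False
s_5={p,r}: !F(r)=False F(r)=True r=True
s_6={p,q,r}: !F(r)=False F(r)=True r=True
F(!F(r)) does not hold (no witness exists).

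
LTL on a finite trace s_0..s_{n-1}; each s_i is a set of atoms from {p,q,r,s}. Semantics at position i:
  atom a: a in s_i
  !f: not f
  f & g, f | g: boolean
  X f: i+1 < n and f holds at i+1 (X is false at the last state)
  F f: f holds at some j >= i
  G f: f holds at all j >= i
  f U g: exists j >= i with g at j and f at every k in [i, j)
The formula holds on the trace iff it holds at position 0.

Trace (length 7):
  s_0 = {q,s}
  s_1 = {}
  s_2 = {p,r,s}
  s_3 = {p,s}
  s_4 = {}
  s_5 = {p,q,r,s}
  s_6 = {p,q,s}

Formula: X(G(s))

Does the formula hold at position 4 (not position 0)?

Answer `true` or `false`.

s_0={q,s}: X(G(s))=False G(s)=False s=True
s_1={}: X(G(s))=False G(s)=False s=False
s_2={p,r,s}: X(G(s))=False G(s)=False s=True
s_3={p,s}: X(G(s))=False G(s)=False s=True
s_4={}: X(G(s))=True G(s)=False s=False
s_5={p,q,r,s}: X(G(s))=True G(s)=True s=True
s_6={p,q,s}: X(G(s))=False G(s)=True s=True
Evaluating at position 4: result = True

Answer: true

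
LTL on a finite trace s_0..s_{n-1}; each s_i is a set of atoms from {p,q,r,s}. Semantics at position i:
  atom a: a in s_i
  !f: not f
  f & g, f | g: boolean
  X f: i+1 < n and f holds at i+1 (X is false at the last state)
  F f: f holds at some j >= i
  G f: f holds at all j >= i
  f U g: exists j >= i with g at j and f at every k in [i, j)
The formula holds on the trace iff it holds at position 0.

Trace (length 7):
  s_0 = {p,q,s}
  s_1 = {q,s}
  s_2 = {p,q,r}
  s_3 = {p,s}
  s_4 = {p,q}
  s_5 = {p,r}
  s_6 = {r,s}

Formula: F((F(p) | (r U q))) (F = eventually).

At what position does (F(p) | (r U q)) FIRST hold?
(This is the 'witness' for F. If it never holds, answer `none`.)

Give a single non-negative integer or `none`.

Answer: 0

Derivation:
s_0={p,q,s}: (F(p) | (r U q))=True F(p)=True p=True (r U q)=True r=False q=True
s_1={q,s}: (F(p) | (r U q))=True F(p)=True p=False (r U q)=True r=False q=True
s_2={p,q,r}: (F(p) | (r U q))=True F(p)=True p=True (r U q)=True r=True q=True
s_3={p,s}: (F(p) | (r U q))=True F(p)=True p=True (r U q)=False r=False q=False
s_4={p,q}: (F(p) | (r U q))=True F(p)=True p=True (r U q)=True r=False q=True
s_5={p,r}: (F(p) | (r U q))=True F(p)=True p=True (r U q)=False r=True q=False
s_6={r,s}: (F(p) | (r U q))=False F(p)=False p=False (r U q)=False r=True q=False
F((F(p) | (r U q))) holds; first witness at position 0.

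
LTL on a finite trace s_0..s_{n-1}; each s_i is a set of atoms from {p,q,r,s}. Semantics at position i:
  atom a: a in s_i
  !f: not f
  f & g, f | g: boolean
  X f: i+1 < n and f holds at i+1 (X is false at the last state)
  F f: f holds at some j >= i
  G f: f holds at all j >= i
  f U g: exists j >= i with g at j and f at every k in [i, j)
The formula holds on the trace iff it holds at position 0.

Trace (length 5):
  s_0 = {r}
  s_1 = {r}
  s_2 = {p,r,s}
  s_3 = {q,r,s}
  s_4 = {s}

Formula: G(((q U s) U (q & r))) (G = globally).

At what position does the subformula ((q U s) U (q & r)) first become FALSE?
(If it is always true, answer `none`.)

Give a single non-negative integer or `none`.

s_0={r}: ((q U s) U (q & r))=False (q U s)=False q=False s=False (q & r)=False r=True
s_1={r}: ((q U s) U (q & r))=False (q U s)=False q=False s=False (q & r)=False r=True
s_2={p,r,s}: ((q U s) U (q & r))=True (q U s)=True q=False s=True (q & r)=False r=True
s_3={q,r,s}: ((q U s) U (q & r))=True (q U s)=True q=True s=True (q & r)=True r=True
s_4={s}: ((q U s) U (q & r))=False (q U s)=True q=False s=True (q & r)=False r=False
G(((q U s) U (q & r))) holds globally = False
First violation at position 0.

Answer: 0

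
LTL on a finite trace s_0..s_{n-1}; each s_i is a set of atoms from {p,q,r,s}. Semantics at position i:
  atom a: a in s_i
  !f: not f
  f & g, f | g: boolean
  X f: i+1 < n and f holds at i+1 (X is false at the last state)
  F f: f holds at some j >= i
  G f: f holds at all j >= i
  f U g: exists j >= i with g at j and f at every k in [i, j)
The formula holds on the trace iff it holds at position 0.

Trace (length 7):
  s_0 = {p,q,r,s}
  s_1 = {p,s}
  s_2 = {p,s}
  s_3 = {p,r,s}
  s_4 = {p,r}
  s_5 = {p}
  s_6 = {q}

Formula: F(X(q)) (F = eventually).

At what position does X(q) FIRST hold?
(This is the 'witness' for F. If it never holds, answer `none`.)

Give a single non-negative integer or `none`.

Answer: 5

Derivation:
s_0={p,q,r,s}: X(q)=False q=True
s_1={p,s}: X(q)=False q=False
s_2={p,s}: X(q)=False q=False
s_3={p,r,s}: X(q)=False q=False
s_4={p,r}: X(q)=False q=False
s_5={p}: X(q)=True q=False
s_6={q}: X(q)=False q=True
F(X(q)) holds; first witness at position 5.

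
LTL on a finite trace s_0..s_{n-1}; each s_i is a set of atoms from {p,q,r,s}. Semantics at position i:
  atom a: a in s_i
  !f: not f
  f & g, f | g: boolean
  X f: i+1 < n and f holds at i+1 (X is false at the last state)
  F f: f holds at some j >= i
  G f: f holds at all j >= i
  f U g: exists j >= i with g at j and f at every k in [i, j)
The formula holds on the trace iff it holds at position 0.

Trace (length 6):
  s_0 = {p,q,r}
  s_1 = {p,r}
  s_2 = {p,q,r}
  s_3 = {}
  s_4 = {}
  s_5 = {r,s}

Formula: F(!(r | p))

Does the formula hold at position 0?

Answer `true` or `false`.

s_0={p,q,r}: F(!(r | p))=True !(r | p)=False (r | p)=True r=True p=True
s_1={p,r}: F(!(r | p))=True !(r | p)=False (r | p)=True r=True p=True
s_2={p,q,r}: F(!(r | p))=True !(r | p)=False (r | p)=True r=True p=True
s_3={}: F(!(r | p))=True !(r | p)=True (r | p)=False r=False p=False
s_4={}: F(!(r | p))=True !(r | p)=True (r | p)=False r=False p=False
s_5={r,s}: F(!(r | p))=False !(r | p)=False (r | p)=True r=True p=False

Answer: true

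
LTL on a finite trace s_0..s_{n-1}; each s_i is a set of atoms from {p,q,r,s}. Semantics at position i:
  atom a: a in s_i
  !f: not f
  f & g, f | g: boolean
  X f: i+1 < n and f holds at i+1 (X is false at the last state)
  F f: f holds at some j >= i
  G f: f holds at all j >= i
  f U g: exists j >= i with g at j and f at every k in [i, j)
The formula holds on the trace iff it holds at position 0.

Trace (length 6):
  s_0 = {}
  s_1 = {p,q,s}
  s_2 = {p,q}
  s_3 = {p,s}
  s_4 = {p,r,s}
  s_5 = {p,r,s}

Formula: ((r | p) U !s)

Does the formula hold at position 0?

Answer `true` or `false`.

Answer: true

Derivation:
s_0={}: ((r | p) U !s)=True (r | p)=False r=False p=False !s=True s=False
s_1={p,q,s}: ((r | p) U !s)=True (r | p)=True r=False p=True !s=False s=True
s_2={p,q}: ((r | p) U !s)=True (r | p)=True r=False p=True !s=True s=False
s_3={p,s}: ((r | p) U !s)=False (r | p)=True r=False p=True !s=False s=True
s_4={p,r,s}: ((r | p) U !s)=False (r | p)=True r=True p=True !s=False s=True
s_5={p,r,s}: ((r | p) U !s)=False (r | p)=True r=True p=True !s=False s=True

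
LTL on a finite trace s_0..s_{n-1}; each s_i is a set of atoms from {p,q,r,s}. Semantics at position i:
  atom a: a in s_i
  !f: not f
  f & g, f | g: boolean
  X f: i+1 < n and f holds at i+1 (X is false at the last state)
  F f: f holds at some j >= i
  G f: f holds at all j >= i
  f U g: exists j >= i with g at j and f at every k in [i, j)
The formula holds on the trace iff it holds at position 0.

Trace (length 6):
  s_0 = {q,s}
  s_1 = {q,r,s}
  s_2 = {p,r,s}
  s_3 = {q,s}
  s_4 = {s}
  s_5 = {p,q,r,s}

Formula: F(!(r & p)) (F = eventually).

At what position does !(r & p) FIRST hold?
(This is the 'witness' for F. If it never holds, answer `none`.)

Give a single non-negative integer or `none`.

Answer: 0

Derivation:
s_0={q,s}: !(r & p)=True (r & p)=False r=False p=False
s_1={q,r,s}: !(r & p)=True (r & p)=False r=True p=False
s_2={p,r,s}: !(r & p)=False (r & p)=True r=True p=True
s_3={q,s}: !(r & p)=True (r & p)=False r=False p=False
s_4={s}: !(r & p)=True (r & p)=False r=False p=False
s_5={p,q,r,s}: !(r & p)=False (r & p)=True r=True p=True
F(!(r & p)) holds; first witness at position 0.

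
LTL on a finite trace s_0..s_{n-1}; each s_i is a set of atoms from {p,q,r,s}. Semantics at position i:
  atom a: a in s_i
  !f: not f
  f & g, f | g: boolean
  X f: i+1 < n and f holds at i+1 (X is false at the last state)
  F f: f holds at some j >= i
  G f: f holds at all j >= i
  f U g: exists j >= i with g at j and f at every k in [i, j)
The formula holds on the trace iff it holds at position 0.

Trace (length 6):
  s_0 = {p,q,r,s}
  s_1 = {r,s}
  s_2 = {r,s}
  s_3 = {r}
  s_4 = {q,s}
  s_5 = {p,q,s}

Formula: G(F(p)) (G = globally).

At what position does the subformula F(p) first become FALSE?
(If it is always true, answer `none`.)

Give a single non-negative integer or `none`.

Answer: none

Derivation:
s_0={p,q,r,s}: F(p)=True p=True
s_1={r,s}: F(p)=True p=False
s_2={r,s}: F(p)=True p=False
s_3={r}: F(p)=True p=False
s_4={q,s}: F(p)=True p=False
s_5={p,q,s}: F(p)=True p=True
G(F(p)) holds globally = True
No violation — formula holds at every position.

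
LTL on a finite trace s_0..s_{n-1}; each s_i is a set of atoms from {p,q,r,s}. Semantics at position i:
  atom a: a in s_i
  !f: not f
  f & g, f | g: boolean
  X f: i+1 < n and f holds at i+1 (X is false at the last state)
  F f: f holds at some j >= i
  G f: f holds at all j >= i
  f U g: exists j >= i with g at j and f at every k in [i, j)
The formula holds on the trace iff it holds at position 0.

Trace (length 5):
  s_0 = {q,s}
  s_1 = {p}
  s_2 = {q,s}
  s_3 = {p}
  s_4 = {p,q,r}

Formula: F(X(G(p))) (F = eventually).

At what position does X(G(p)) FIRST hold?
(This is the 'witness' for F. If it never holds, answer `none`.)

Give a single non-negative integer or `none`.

Answer: 2

Derivation:
s_0={q,s}: X(G(p))=False G(p)=False p=False
s_1={p}: X(G(p))=False G(p)=False p=True
s_2={q,s}: X(G(p))=True G(p)=False p=False
s_3={p}: X(G(p))=True G(p)=True p=True
s_4={p,q,r}: X(G(p))=False G(p)=True p=True
F(X(G(p))) holds; first witness at position 2.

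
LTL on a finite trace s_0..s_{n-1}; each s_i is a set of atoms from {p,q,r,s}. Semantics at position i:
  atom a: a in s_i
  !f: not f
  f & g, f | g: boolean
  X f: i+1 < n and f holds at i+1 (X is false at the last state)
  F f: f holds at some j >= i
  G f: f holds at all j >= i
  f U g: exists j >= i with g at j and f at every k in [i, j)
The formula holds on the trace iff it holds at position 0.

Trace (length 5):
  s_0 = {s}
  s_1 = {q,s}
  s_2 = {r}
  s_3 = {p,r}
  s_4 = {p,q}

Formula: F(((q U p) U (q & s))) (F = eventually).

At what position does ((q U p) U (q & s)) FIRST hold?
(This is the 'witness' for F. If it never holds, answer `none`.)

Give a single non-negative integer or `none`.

Answer: 1

Derivation:
s_0={s}: ((q U p) U (q & s))=False (q U p)=False q=False p=False (q & s)=False s=True
s_1={q,s}: ((q U p) U (q & s))=True (q U p)=False q=True p=False (q & s)=True s=True
s_2={r}: ((q U p) U (q & s))=False (q U p)=False q=False p=False (q & s)=False s=False
s_3={p,r}: ((q U p) U (q & s))=False (q U p)=True q=False p=True (q & s)=False s=False
s_4={p,q}: ((q U p) U (q & s))=False (q U p)=True q=True p=True (q & s)=False s=False
F(((q U p) U (q & s))) holds; first witness at position 1.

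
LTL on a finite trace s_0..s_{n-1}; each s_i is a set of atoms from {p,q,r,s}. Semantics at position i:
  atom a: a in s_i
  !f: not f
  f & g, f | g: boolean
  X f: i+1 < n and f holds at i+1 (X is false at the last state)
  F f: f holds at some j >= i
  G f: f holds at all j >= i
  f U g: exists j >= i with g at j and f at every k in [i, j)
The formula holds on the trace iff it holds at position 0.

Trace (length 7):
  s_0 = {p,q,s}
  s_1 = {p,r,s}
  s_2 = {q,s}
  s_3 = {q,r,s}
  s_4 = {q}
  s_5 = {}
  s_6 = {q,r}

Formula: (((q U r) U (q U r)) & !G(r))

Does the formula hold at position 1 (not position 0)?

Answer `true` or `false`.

Answer: true

Derivation:
s_0={p,q,s}: (((q U r) U (q U r)) & !G(r))=True ((q U r) U (q U r))=True (q U r)=True q=True r=False !G(r)=True G(r)=False
s_1={p,r,s}: (((q U r) U (q U r)) & !G(r))=True ((q U r) U (q U r))=True (q U r)=True q=False r=True !G(r)=True G(r)=False
s_2={q,s}: (((q U r) U (q U r)) & !G(r))=True ((q U r) U (q U r))=True (q U r)=True q=True r=False !G(r)=True G(r)=False
s_3={q,r,s}: (((q U r) U (q U r)) & !G(r))=True ((q U r) U (q U r))=True (q U r)=True q=True r=True !G(r)=True G(r)=False
s_4={q}: (((q U r) U (q U r)) & !G(r))=False ((q U r) U (q U r))=False (q U r)=False q=True r=False !G(r)=True G(r)=False
s_5={}: (((q U r) U (q U r)) & !G(r))=False ((q U r) U (q U r))=False (q U r)=False q=False r=False !G(r)=True G(r)=False
s_6={q,r}: (((q U r) U (q U r)) & !G(r))=False ((q U r) U (q U r))=True (q U r)=True q=True r=True !G(r)=False G(r)=True
Evaluating at position 1: result = True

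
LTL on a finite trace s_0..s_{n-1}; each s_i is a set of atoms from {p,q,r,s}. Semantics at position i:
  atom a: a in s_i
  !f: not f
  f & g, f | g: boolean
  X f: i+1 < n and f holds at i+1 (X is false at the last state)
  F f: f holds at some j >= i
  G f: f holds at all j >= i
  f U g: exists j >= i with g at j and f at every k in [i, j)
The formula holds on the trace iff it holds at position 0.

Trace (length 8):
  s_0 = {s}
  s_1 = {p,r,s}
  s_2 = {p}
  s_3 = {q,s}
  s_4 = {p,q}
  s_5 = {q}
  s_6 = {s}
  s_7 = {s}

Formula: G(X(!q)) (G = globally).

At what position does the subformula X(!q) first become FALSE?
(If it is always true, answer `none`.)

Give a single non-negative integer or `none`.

s_0={s}: X(!q)=True !q=True q=False
s_1={p,r,s}: X(!q)=True !q=True q=False
s_2={p}: X(!q)=False !q=True q=False
s_3={q,s}: X(!q)=False !q=False q=True
s_4={p,q}: X(!q)=False !q=False q=True
s_5={q}: X(!q)=True !q=False q=True
s_6={s}: X(!q)=True !q=True q=False
s_7={s}: X(!q)=False !q=True q=False
G(X(!q)) holds globally = False
First violation at position 2.

Answer: 2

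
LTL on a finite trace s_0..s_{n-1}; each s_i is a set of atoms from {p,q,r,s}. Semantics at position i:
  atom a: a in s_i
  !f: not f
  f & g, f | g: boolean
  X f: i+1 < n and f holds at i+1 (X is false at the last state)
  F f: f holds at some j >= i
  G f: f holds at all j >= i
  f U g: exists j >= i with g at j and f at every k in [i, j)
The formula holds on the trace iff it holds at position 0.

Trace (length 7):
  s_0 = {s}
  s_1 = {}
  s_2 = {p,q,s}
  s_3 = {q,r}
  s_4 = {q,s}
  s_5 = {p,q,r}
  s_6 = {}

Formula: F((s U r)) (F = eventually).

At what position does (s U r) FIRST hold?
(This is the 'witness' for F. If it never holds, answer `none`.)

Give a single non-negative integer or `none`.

s_0={s}: (s U r)=False s=True r=False
s_1={}: (s U r)=False s=False r=False
s_2={p,q,s}: (s U r)=True s=True r=False
s_3={q,r}: (s U r)=True s=False r=True
s_4={q,s}: (s U r)=True s=True r=False
s_5={p,q,r}: (s U r)=True s=False r=True
s_6={}: (s U r)=False s=False r=False
F((s U r)) holds; first witness at position 2.

Answer: 2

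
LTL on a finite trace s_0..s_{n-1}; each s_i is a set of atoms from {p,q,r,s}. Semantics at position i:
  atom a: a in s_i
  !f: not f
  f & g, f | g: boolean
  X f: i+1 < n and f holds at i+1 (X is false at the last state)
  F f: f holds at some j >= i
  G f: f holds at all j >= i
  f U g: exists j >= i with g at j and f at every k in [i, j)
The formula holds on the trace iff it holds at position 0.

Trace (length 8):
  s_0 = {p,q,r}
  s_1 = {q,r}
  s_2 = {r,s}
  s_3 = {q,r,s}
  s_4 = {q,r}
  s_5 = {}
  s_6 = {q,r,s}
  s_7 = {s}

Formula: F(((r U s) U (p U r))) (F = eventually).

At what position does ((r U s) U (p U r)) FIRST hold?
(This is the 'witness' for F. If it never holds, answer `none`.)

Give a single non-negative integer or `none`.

Answer: 0

Derivation:
s_0={p,q,r}: ((r U s) U (p U r))=True (r U s)=True r=True s=False (p U r)=True p=True
s_1={q,r}: ((r U s) U (p U r))=True (r U s)=True r=True s=False (p U r)=True p=False
s_2={r,s}: ((r U s) U (p U r))=True (r U s)=True r=True s=True (p U r)=True p=False
s_3={q,r,s}: ((r U s) U (p U r))=True (r U s)=True r=True s=True (p U r)=True p=False
s_4={q,r}: ((r U s) U (p U r))=True (r U s)=False r=True s=False (p U r)=True p=False
s_5={}: ((r U s) U (p U r))=False (r U s)=False r=False s=False (p U r)=False p=False
s_6={q,r,s}: ((r U s) U (p U r))=True (r U s)=True r=True s=True (p U r)=True p=False
s_7={s}: ((r U s) U (p U r))=False (r U s)=True r=False s=True (p U r)=False p=False
F(((r U s) U (p U r))) holds; first witness at position 0.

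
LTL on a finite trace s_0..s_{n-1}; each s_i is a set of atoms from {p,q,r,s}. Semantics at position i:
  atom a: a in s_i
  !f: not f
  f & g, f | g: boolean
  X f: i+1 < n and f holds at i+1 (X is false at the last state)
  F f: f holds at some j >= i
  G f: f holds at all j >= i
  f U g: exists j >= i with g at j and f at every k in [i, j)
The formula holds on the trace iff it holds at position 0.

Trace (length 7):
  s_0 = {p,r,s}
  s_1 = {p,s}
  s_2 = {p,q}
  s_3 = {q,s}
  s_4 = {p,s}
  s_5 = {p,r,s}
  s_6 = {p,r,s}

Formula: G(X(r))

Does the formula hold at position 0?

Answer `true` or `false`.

Answer: false

Derivation:
s_0={p,r,s}: G(X(r))=False X(r)=False r=True
s_1={p,s}: G(X(r))=False X(r)=False r=False
s_2={p,q}: G(X(r))=False X(r)=False r=False
s_3={q,s}: G(X(r))=False X(r)=False r=False
s_4={p,s}: G(X(r))=False X(r)=True r=False
s_5={p,r,s}: G(X(r))=False X(r)=True r=True
s_6={p,r,s}: G(X(r))=False X(r)=False r=True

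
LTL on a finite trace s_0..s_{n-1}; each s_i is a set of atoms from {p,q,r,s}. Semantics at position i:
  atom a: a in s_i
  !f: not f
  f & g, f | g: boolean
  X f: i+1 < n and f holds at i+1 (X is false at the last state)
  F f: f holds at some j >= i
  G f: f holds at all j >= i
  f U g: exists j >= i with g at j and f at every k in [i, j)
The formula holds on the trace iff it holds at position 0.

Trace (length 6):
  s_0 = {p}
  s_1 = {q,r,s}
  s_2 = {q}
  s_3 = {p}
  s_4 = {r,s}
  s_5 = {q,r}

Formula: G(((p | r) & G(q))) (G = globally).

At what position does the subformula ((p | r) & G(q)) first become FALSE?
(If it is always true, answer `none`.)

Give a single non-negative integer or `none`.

Answer: 0

Derivation:
s_0={p}: ((p | r) & G(q))=False (p | r)=True p=True r=False G(q)=False q=False
s_1={q,r,s}: ((p | r) & G(q))=False (p | r)=True p=False r=True G(q)=False q=True
s_2={q}: ((p | r) & G(q))=False (p | r)=False p=False r=False G(q)=False q=True
s_3={p}: ((p | r) & G(q))=False (p | r)=True p=True r=False G(q)=False q=False
s_4={r,s}: ((p | r) & G(q))=False (p | r)=True p=False r=True G(q)=False q=False
s_5={q,r}: ((p | r) & G(q))=True (p | r)=True p=False r=True G(q)=True q=True
G(((p | r) & G(q))) holds globally = False
First violation at position 0.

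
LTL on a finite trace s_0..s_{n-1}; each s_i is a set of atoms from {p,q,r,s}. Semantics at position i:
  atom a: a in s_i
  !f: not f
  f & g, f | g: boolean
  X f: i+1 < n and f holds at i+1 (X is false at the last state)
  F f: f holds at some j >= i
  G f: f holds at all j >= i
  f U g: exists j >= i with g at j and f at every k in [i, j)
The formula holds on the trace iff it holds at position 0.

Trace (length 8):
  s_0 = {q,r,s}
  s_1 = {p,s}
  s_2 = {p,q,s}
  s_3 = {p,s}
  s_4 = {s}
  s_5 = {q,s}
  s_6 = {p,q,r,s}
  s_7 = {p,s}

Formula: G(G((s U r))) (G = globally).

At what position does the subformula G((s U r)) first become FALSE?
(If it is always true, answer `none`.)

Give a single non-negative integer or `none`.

Answer: 0

Derivation:
s_0={q,r,s}: G((s U r))=False (s U r)=True s=True r=True
s_1={p,s}: G((s U r))=False (s U r)=True s=True r=False
s_2={p,q,s}: G((s U r))=False (s U r)=True s=True r=False
s_3={p,s}: G((s U r))=False (s U r)=True s=True r=False
s_4={s}: G((s U r))=False (s U r)=True s=True r=False
s_5={q,s}: G((s U r))=False (s U r)=True s=True r=False
s_6={p,q,r,s}: G((s U r))=False (s U r)=True s=True r=True
s_7={p,s}: G((s U r))=False (s U r)=False s=True r=False
G(G((s U r))) holds globally = False
First violation at position 0.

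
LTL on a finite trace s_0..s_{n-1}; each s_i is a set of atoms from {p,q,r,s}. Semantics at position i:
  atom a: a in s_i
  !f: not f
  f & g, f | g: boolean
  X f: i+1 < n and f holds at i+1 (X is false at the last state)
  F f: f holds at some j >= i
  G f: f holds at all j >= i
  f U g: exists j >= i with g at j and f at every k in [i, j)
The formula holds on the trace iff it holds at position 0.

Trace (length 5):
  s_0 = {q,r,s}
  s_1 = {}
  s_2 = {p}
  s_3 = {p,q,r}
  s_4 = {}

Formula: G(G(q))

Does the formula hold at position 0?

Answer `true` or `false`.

s_0={q,r,s}: G(G(q))=False G(q)=False q=True
s_1={}: G(G(q))=False G(q)=False q=False
s_2={p}: G(G(q))=False G(q)=False q=False
s_3={p,q,r}: G(G(q))=False G(q)=False q=True
s_4={}: G(G(q))=False G(q)=False q=False

Answer: false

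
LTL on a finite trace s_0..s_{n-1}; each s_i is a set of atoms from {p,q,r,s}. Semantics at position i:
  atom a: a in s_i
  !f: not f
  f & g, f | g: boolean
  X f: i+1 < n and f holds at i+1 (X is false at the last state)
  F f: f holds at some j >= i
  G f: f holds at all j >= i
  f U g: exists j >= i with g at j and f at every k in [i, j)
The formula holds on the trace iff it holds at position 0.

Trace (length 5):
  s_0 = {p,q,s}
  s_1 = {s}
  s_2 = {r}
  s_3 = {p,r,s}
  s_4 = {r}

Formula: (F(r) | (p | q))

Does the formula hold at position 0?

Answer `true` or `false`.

s_0={p,q,s}: (F(r) | (p | q))=True F(r)=True r=False (p | q)=True p=True q=True
s_1={s}: (F(r) | (p | q))=True F(r)=True r=False (p | q)=False p=False q=False
s_2={r}: (F(r) | (p | q))=True F(r)=True r=True (p | q)=False p=False q=False
s_3={p,r,s}: (F(r) | (p | q))=True F(r)=True r=True (p | q)=True p=True q=False
s_4={r}: (F(r) | (p | q))=True F(r)=True r=True (p | q)=False p=False q=False

Answer: true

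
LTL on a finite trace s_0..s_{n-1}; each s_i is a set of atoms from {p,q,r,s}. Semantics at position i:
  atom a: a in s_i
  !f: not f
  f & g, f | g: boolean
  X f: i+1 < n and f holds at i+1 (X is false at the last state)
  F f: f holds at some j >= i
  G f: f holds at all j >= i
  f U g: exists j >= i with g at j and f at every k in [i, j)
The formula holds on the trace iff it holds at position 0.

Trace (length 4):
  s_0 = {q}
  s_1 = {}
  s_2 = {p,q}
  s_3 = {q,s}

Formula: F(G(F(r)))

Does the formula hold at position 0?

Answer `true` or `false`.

s_0={q}: F(G(F(r)))=False G(F(r))=False F(r)=False r=False
s_1={}: F(G(F(r)))=False G(F(r))=False F(r)=False r=False
s_2={p,q}: F(G(F(r)))=False G(F(r))=False F(r)=False r=False
s_3={q,s}: F(G(F(r)))=False G(F(r))=False F(r)=False r=False

Answer: false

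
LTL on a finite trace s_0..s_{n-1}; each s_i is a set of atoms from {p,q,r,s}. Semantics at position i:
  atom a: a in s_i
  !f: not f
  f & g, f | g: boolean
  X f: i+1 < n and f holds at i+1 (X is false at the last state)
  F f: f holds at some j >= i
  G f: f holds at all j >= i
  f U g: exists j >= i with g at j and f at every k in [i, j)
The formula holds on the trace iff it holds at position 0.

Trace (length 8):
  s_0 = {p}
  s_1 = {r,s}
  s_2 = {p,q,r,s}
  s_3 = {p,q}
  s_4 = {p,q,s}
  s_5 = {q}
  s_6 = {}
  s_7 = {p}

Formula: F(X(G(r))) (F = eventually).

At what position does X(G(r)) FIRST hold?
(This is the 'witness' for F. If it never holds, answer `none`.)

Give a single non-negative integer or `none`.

Answer: none

Derivation:
s_0={p}: X(G(r))=False G(r)=False r=False
s_1={r,s}: X(G(r))=False G(r)=False r=True
s_2={p,q,r,s}: X(G(r))=False G(r)=False r=True
s_3={p,q}: X(G(r))=False G(r)=False r=False
s_4={p,q,s}: X(G(r))=False G(r)=False r=False
s_5={q}: X(G(r))=False G(r)=False r=False
s_6={}: X(G(r))=False G(r)=False r=False
s_7={p}: X(G(r))=False G(r)=False r=False
F(X(G(r))) does not hold (no witness exists).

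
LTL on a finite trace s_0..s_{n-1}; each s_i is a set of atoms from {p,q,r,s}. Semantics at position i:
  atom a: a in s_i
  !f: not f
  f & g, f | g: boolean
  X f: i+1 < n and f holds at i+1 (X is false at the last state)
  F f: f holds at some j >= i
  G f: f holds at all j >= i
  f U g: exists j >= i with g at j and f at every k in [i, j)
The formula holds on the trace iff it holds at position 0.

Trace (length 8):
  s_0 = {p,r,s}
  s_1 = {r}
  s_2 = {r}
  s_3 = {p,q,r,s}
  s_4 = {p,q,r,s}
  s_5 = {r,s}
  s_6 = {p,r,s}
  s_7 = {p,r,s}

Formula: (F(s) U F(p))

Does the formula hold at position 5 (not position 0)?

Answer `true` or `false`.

Answer: true

Derivation:
s_0={p,r,s}: (F(s) U F(p))=True F(s)=True s=True F(p)=True p=True
s_1={r}: (F(s) U F(p))=True F(s)=True s=False F(p)=True p=False
s_2={r}: (F(s) U F(p))=True F(s)=True s=False F(p)=True p=False
s_3={p,q,r,s}: (F(s) U F(p))=True F(s)=True s=True F(p)=True p=True
s_4={p,q,r,s}: (F(s) U F(p))=True F(s)=True s=True F(p)=True p=True
s_5={r,s}: (F(s) U F(p))=True F(s)=True s=True F(p)=True p=False
s_6={p,r,s}: (F(s) U F(p))=True F(s)=True s=True F(p)=True p=True
s_7={p,r,s}: (F(s) U F(p))=True F(s)=True s=True F(p)=True p=True
Evaluating at position 5: result = True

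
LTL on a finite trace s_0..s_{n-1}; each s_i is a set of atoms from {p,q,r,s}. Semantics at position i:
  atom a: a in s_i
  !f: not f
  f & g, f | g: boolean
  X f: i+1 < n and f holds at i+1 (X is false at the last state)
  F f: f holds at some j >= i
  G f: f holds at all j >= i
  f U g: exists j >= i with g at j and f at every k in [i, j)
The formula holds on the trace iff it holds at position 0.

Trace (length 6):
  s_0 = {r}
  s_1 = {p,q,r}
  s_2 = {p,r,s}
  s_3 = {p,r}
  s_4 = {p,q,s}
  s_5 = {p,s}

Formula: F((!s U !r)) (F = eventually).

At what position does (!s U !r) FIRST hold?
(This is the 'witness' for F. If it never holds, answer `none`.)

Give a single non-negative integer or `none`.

s_0={r}: (!s U !r)=False !s=True s=False !r=False r=True
s_1={p,q,r}: (!s U !r)=False !s=True s=False !r=False r=True
s_2={p,r,s}: (!s U !r)=False !s=False s=True !r=False r=True
s_3={p,r}: (!s U !r)=True !s=True s=False !r=False r=True
s_4={p,q,s}: (!s U !r)=True !s=False s=True !r=True r=False
s_5={p,s}: (!s U !r)=True !s=False s=True !r=True r=False
F((!s U !r)) holds; first witness at position 3.

Answer: 3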